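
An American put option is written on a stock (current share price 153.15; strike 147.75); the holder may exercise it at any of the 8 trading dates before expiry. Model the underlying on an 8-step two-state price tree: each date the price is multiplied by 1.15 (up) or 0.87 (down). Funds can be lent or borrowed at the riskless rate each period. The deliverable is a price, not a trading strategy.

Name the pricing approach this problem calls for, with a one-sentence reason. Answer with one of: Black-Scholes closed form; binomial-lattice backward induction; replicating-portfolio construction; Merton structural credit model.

Key observation: an American put (K = 147.75, S₀ = 153.15) on a 8-date tree has no closed form — the optimal stopping decision is embedded and must be resolved recursively from expiry.

framework: binomial-lattice backward induction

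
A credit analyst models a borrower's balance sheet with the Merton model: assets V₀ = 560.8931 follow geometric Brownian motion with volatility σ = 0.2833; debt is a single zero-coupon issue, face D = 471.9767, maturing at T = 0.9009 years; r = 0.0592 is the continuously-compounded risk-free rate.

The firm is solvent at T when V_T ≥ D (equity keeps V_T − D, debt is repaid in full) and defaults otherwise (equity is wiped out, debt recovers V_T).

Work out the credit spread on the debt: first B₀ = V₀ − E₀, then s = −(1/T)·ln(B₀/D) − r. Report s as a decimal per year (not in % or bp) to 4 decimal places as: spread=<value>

spread=0.0378

Apply the equity-as-call identities (strike 471.9767, horizon 0.9009 years):
d₁ = [ln(V₀/D) + (r + σ²/2)T] / (σ√T)
   = [ln(560.8931/471.9767) + (0.0592 + 0.5·0.2833²)·0.9009] / (0.2833·√0.9009)
   = [0.172601 + 0.089486] / 0.268896 = 0.974675
d₂ = d₁ − σ√T = 0.974675 − 0.268896 = 0.705779
N(d₁) = 0.835139,  N(d₂) = 0.759837,  e^(−rT) = 0.948064
E₀ = V₀·N(d₁) − D·e^(−rT)·N(d₂)
   = 560.8931·0.835139 − 471.9767·0.948064·0.759837 = 128.424006
B₀ = V₀ − E₀ = 560.8931 − 128.424006 = 432.469094
spread = −(1/T)·ln(B₀/D) − r = −(1/0.9009)·ln(432.469094/471.9767) − 0.0592 = 0.03783492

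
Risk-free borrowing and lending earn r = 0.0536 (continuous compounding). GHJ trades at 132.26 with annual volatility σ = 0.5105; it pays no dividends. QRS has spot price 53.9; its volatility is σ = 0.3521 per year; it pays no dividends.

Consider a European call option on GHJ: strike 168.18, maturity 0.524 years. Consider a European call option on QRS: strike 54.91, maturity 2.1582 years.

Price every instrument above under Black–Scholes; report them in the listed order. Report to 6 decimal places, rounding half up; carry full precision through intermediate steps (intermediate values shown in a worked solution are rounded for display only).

price(GHJ call K=168.18) = 9.471462
price(QRS call K=54.91) = 13.165206

[GHJ call K=168.18]
σ√T = 0.5105·√0.524 = 0.369540
d₁ = (ln(S/K) + (r+σ²/2)T) / (σ√T) = (ln(132.26/168.18) + (0.0536+0.5105²/2)·0.524) / 0.369540 = (-0.240265 + 0.096366) / 0.369540 = -0.389400
d₂ = d₁ − σ√T = -0.389400 − 0.369540 = -0.758940
e^{−rT} = 0.972304
N(d₁) = 0.348490,  N(d₂) = 0.223944
price = S·N(d₁) − K·e^{−rT}·N(d₂) = 46.091304 − 36.619841 = 9.471462
[QRS call K=54.91]
σ√T = 0.3521·√2.1582 = 0.517264
d₁ = (ln(S/K) + (r+σ²/2)T) / (σ√T) = (ln(53.9/54.91) + (0.0536+0.3521²/2)·2.1582) / 0.517264 = (-0.018565 + 0.249460) / 0.517264 = 0.446378
d₂ = d₁ − σ√T = 0.446378 − 0.517264 = -0.070885
e^{−rT} = 0.890761
N(d₁) = 0.672338,  N(d₂) = 0.471745
price = S·N(d₁) − K·e^{−rT}·N(d₂) = 36.239021 − 23.073815 = 13.165206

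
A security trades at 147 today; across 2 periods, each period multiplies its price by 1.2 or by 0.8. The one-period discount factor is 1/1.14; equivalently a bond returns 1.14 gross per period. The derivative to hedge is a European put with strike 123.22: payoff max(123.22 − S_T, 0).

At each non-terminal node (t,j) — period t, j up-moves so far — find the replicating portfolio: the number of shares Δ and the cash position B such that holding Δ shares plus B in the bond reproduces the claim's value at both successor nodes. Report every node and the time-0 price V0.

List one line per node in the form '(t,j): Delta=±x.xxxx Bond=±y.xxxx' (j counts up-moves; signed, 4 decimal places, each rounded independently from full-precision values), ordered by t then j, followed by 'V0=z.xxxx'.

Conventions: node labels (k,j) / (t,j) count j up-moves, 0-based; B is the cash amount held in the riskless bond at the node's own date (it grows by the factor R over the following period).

(0,0): Delta=-0.0652 Bond=10.0900
(1,0): Delta=-0.6195 Bond=76.6842
(1,1): Delta=0.0000 Bond=0.0000
V0=0.5045

Under the risk-neutral measure, an up-move has probability p* = (R−d)/(u−d) = 0.8500 and values discount at R = 1.14.
Expiry values: V(2,0)=29.1400, V(2,1)=0.0000, V(2,2)=0.0000
(1,0): S=117.6000. Δ = (V_up−V_dn)/(S_up−S_dn) = (0.0000−29.1400)/(141.1200−94.0800) = -0.6195. V = [p*·0.0000 + (1−p*)·29.1400]/1.14 = 3.8342. B = V − Δ·S = 76.6842.
(1,1): S=176.4000. Δ = (V_up−V_dn)/(S_up−S_dn) = (0.0000−0.0000)/(211.6800−141.1200) = 0.0000. V = [p*·0.0000 + (1−p*)·0.0000]/1.14 = 0.0000. B = V − Δ·S = 0.0000.
(0,0): S=147.0000. Δ = (V_up−V_dn)/(S_up−S_dn) = (0.0000−3.8342)/(176.4000−117.6000) = -0.0652. V = [p*·0.0000 + (1−p*)·3.8342]/1.14 = 0.5045. B = V − Δ·S = 10.0900.
Sanity check at the root: Δ(0,0)·S0 + B(0,0) reproduces V0 = 0.5045.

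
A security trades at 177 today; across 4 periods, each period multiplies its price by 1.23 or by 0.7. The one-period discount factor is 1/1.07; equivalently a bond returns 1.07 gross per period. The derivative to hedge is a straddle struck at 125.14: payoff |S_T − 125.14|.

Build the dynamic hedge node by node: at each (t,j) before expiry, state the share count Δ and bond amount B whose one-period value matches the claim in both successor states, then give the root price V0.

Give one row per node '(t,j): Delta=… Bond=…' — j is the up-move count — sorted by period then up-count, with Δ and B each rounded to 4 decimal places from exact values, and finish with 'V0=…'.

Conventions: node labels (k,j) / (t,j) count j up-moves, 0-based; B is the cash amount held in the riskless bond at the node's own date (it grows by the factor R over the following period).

(0,0): Delta=0.8170 Bond=-56.1077
(1,0): Delta=0.3561 Bond=-2.9383
(1,1): Delta=0.9304 Bond=-84.7258
(2,0): Delta=-0.8276 Bond=99.5191
(2,1): Delta=0.6474 Bond=-47.5389
(2,2): Delta=1.0000 Bond=-109.3021
(3,0): Delta=-1.0000 Bond=116.9533
(3,1): Delta=-0.7851 Bond=101.9588
(3,2): Delta=1.0000 Bond=-116.9533
(3,3): Delta=1.0000 Bond=-116.9533
V0=88.4943

No-arbitrage ⇒ martingale measure with p* = (R−d)/(u−d) = 0.6981.
At maturity the claim pays: V(4,0)=82.6423, V(4,1)=50.4655, V(4,2)=6.0738, V(4,3)=105.4214, V(4,4)=279.9894
  t=3,j=0: stock 60.7110 → up 74.6745 (V=50.4655), down 42.4977 (V=82.6423). Price 56.2423; hedge Δ=-1.0000, bond B=116.9533.
  t=3,j=1: stock 106.6779 → up 131.2138 (V=6.0738), down 74.6745 (V=50.4655). Price 18.2010; hedge Δ=-0.7851, bond B=101.9588.
  t=3,j=2: stock 187.4483 → up 230.5614 (V=105.4214), down 131.2138 (V=6.0738). Price 70.4950; hedge Δ=1.0000, bond B=-116.9533.
  t=3,j=3: stock 329.3735 → up 405.1294 (V=279.9894), down 230.5614 (V=105.4214). Price 212.4202; hedge Δ=1.0000, bond B=-116.9533.
  t=2,j=0: stock 86.7300 → up 106.6779 (V=18.2010), down 60.7110 (V=56.2423). Price 27.7431; hedge Δ=-0.8276, bond B=99.5191.
  t=2,j=1: stock 152.3970 → up 187.4483 (V=70.4950), down 106.6779 (V=18.2010). Price 51.1291; hedge Δ=0.6474, bond B=-47.5389.
  t=2,j=2: stock 267.7833 → up 329.3735 (V=212.4202), down 187.4483 (V=70.4950). Price 158.4812; hedge Δ=1.0000, bond B=-109.3021.
  t=1,j=0: stock 123.9000 → up 152.3970 (V=51.1291), down 86.7300 (V=27.7431). Price 41.1862; hedge Δ=0.3561, bond B=-2.9383.
  t=1,j=1: stock 217.7100 → up 267.7833 (V=158.4812), down 152.3970 (V=51.1291). Price 117.8252; hedge Δ=0.9304, bond B=-84.7258.
  t=0,j=0: stock 177.0000 → up 217.7100 (V=117.8252), down 123.9000 (V=41.1862). Price 88.4943; hedge Δ=0.8170, bond B=-56.1077.
As a check, the time-0 holding Δ(0,0)·S0 + B(0,0) comes to 88.4943 — exactly V0.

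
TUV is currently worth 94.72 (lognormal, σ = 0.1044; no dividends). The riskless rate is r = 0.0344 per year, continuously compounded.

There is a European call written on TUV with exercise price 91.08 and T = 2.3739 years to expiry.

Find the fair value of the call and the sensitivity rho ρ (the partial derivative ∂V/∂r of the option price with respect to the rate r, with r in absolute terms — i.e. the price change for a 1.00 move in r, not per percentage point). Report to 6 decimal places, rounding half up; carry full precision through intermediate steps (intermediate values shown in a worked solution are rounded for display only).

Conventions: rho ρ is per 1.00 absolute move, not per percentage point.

σ√T = 0.1044·√2.3739 = 0.160854
d₁ = (ln(S/K) + (r+σ²/2)T) / (σ√T) = (ln(94.72/91.08) + (0.0344+0.1044²/2)·2.3739) / 0.160854 = (0.039187 + 0.094599) / 0.160854 = 0.831724
d₂ = d₁ − σ√T = 0.831724 − 0.160854 = 0.670870
e^{−rT} = 0.921583
N(d₁) = 0.797218,  N(d₂) = 0.748848
Call price V = S·N(d₁) − K·e^{−rT}·N(d₂) = 75.512454 − 62.856685 = 12.655769
ρ = K·T·e^{−rT}·N(d₂) = 149.215484

price = 12.655769
ρ = 149.215484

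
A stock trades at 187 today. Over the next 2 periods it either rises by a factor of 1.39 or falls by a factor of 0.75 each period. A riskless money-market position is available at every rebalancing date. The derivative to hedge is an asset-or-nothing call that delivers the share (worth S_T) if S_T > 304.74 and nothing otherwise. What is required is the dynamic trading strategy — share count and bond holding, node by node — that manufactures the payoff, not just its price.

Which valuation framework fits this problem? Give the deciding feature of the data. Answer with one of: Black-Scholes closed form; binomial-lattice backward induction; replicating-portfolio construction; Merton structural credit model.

Key observation: the mandate to exhibit the hedge at every date and state singles out the replicating-portfolio construction on the 2-period tree with factors 1.39 and 0.75 from 187.

framework: replicating-portfolio construction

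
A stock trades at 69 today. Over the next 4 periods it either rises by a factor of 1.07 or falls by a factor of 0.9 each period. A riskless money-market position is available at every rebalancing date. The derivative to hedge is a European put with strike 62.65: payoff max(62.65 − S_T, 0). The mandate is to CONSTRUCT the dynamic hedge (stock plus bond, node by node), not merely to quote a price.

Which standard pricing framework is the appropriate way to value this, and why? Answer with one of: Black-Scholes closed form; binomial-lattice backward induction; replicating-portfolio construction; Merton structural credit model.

Key observation: since the answer must list Δ and B at each node of the 1.07/0.9 lattice on 69, the replicating-portfolio method — solving the two-state system at every node — is the one that applies.

framework: replicating-portfolio construction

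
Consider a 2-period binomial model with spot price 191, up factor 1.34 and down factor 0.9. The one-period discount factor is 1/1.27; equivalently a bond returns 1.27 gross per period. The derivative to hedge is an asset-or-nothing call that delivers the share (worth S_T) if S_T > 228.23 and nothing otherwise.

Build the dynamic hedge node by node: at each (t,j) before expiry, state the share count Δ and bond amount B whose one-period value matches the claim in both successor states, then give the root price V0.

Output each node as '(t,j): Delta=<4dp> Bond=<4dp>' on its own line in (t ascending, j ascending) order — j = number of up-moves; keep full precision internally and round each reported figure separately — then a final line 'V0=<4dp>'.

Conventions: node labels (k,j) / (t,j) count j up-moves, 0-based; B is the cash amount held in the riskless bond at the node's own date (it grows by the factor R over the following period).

(0,0): Delta=1.2306 Bond=-46.4738
(1,0): Delta=3.0455 Bond=-370.9939
(1,1): Delta=1.0000 Bond=0.0000
V0=188.5723

Since d<R<u, set p* = (R−d)/(u−d) = 0.8409; price each node as the discounted p*-expectation of its children.
Terminal payoffs: V(2,0)=0.0000, V(2,1)=230.3460, V(2,2)=342.9596
Node (1,0) S=171.9000: V=(p*·230.3460+(1−p*)·0.0000)/1.27=152.5197; Δ=(230.3460−0.0000)/(230.3460−154.7100)=3.0455; B=V−Δ·S=-370.9939
Node (1,1) S=255.9400: V=(p*·342.9596+(1−p*)·230.3460)/1.27=255.9400; Δ=(342.9596−230.3460)/(342.9596−230.3460)=1.0000; B=V−Δ·S=0.0000
Node (0,0) S=191.0000: V=(p*·255.9400+(1−p*)·152.5197)/1.27=188.5723; Δ=(255.9400−152.5197)/(255.9400−171.9000)=1.2306; B=V−Δ·S=-46.4738
As a check, the time-0 holding Δ(0,0)·S0 + B(0,0) comes to 188.5723 — exactly V0.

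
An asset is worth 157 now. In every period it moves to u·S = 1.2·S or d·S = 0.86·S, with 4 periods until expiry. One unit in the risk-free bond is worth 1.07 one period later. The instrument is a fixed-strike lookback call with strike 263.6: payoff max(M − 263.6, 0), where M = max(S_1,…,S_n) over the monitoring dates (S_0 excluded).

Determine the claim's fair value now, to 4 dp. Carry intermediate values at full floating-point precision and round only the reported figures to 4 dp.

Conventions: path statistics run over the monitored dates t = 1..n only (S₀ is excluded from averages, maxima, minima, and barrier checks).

No-arbitrage gives p* = (R−d)/(u−d) = 0.6176: enumerate every path, weight its payoff by its p*-probability, and discount by R^4.
Enumerate all 2^4 = 16 price paths (U = up ×1.2, D = down ×0.86); each path with k up-moves has probability p*^k·(1−p*)^(4−k).
DDDD: M=135.0200, payoff=0.0000, prob=0.021373
UDDD: M=188.4000, payoff=0.0000, prob=0.034525
DUDD: M=162.0240, payoff=0.0000, prob=0.034525
UUDD: M=226.0800, payoff=0.0000, prob=0.055771
DDUD: M=139.3406, payoff=0.0000, prob=0.034525
UDUD: M=194.4288, payoff=0.0000, prob=0.055771
DUUD: M=194.4288, payoff=0.0000, prob=0.055771
UUUD: M=271.2960, payoff=7.6960, prob=0.090092
DDDU: M=135.0200, payoff=0.0000, prob=0.034525
UDDU: M=188.4000, payoff=0.0000, prob=0.055771
DUDU: M=167.2088, payoff=0.0000, prob=0.055771
UUDU: M=233.3146, payoff=0.0000, prob=0.090092
DDUU: M=167.2088, payoff=0.0000, prob=0.055771
UDUU: M=233.3146, payoff=0.0000, prob=0.090092
DUUU: M=233.3146, payoff=0.0000, prob=0.090092
UUUU: M=325.5552, payoff=61.9552, prob=0.145533
Price = Σ prob·payoff / R^4 = 9.709874 / 1.310796 = 7.4076

price = 7.4076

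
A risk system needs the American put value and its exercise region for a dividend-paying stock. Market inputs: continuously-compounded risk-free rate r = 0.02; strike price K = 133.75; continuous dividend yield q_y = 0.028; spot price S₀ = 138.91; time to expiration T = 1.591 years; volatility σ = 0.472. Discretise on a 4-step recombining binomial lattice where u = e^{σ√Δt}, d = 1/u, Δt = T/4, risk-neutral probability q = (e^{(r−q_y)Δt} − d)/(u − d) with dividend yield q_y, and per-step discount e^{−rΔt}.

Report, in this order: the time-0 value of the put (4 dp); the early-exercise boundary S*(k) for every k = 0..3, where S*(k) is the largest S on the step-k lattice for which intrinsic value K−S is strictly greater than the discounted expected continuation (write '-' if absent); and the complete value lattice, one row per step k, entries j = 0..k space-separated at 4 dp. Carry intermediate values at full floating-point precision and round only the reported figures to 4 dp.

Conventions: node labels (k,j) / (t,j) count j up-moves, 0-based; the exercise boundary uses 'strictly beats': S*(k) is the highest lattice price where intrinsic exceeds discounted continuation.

params: Δt=0.39775 u=1.34673 d=0.74254 q=0.42087 e^(-rΔt)=0.99208
t_4 payoffs: 91.5207 57.1598 0.0000 0.0000 0.0000
t_3: node(3,0) S=56.8713 payoff=76.8787 vs cont=76.4488 → 76.8787 [stop]  node(3,1) S=103.1463 payoff=30.6037 vs cont=32.8408 → 32.8408 [wait]  node(3,2) S=187.0740 payoff=0.0000 vs cont=0.0000 → 0.0000 [wait]  node(3,3) S=339.2920 payoff=0.0000 vs cont=0.0000 → 0.0000 [wait]  ⇒ S*(3)=56.8713
t_2: node(2,0) S=76.5902 payoff=57.1598 vs cont=57.8823 → 57.8823 [wait]  node(2,1) S=138.9100 payoff=0.0000 vs cont=18.8685 → 18.8685 [wait]  node(2,2) S=251.9379 payoff=0.0000 vs cont=0.0000 → 0.0000 [wait]  ⇒ S*(2)=-
t_1: node(1,0) S=103.1463 payoff=30.6037 vs cont=41.1342 → 41.1342 [wait]  node(1,1) S=187.0740 payoff=0.0000 vs cont=10.8408 → 10.8408 [wait]  ⇒ S*(1)=-
t_0: node(0,0) S=138.9100 payoff=0.0000 vs cont=28.1598 → 28.1598 [wait]  ⇒ S*(0)=-

price = 28.1598
boundary = - - - 56.8713
tree:
28.1598
41.1342 10.8408
57.8823 18.8685 0.0000
76.8787 32.8408 0.0000 0.0000
91.5207 57.1598 0.0000 0.0000 0.0000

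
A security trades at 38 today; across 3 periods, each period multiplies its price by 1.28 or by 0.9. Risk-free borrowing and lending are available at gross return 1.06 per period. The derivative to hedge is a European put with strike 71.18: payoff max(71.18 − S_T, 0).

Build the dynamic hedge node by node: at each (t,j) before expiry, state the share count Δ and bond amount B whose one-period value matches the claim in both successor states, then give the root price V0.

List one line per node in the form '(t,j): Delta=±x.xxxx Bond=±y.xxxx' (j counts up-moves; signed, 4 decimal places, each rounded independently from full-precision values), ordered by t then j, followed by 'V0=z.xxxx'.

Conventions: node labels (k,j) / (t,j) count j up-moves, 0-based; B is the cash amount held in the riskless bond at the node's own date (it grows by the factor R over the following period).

Since d<R<u, set p* = (R−d)/(u−d) = 0.4211; price each node as the discounted p*-expectation of its children.
Payoffs at expiry: V(3,0)=43.4780, V(3,1)=31.7816, V(3,2)=15.1467, V(3,3)=0.0000
  t=2,j=0: stock 30.7800 → up 39.3984 (V=31.7816), down 27.7020 (V=43.4780). Price 36.3709; hedge Δ=-1.0000, bond B=67.1509.
  t=2,j=1: stock 43.7760 → up 56.0333 (V=15.1467), down 39.3984 (V=31.7816). Price 23.3749; hedge Δ=-1.0000, bond B=67.1509.
  t=2,j=2: stock 62.2592 → up 79.6918 (V=0.0000), down 56.0333 (V=15.1467). Price 8.2728; hedge Δ=-0.6402, bond B=48.1326.
  t=1,j=0: stock 34.2000 → up 43.7760 (V=23.3749), down 30.7800 (V=36.3709). Price 29.1499; hedge Δ=-1.0000, bond B=63.3499.
  t=1,j=1: stock 48.6400 → up 62.2592 (V=8.2728), down 43.7760 (V=23.3749). Price 16.0530; hedge Δ=-0.8171, bond B=55.7955.
  t=0,j=0: stock 38.0000 → up 48.6400 (V=16.0530), down 34.2000 (V=29.1499). Price 22.2976; hedge Δ=-0.9070, bond B=56.7633.
Sanity check at the root: Δ(0,0)·S0 + B(0,0) reproduces V0 = 22.2976.

(0,0): Delta=-0.9070 Bond=56.7633
(1,0): Delta=-1.0000 Bond=63.3499
(1,1): Delta=-0.8171 Bond=55.7955
(2,0): Delta=-1.0000 Bond=67.1509
(2,1): Delta=-1.0000 Bond=67.1509
(2,2): Delta=-0.6402 Bond=48.1326
V0=22.2976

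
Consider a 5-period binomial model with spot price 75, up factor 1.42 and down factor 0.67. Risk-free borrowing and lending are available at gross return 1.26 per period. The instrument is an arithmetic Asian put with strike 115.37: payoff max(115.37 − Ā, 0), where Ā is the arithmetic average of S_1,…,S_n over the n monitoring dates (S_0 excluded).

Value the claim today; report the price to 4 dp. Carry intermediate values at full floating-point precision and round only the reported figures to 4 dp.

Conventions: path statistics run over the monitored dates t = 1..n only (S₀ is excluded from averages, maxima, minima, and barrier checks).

With p* = (R−d)/(u−d) = 0.7867, sum probability × payoff across the paths and divide by R^5.
Enumerate all 2^5 = 32 price paths (U = up ×1.42, D = down ×0.67); each path with k up-moves has probability p*^k·(1−p*)^(5−k).
DDDDD: Ā=26.3428, payoff=89.0272, prob=0.000442
UDDDD: Ā=55.8310, payoff=59.5390, prob=0.001629
DUDDD: Ā=44.5810, payoff=70.7890, prob=0.001629
UUDDD: Ā=94.4851, payoff=20.8849, prob=0.006008
DDUDD: Ā=37.0435, payoff=78.3265, prob=0.001629
UDUDD: Ā=78.5101, payoff=36.8599, prob=0.006008
DUUDD: Ā=67.2601, payoff=48.1099, prob=0.006008
UUUDD: Ā=142.5513, payoff=0.0000, prob=0.022156
DDDUD: Ā=31.9934, payoff=83.3766, prob=0.001629
UDDUD: Ā=67.8069, payoff=47.5631, prob=0.006008
DUDUD: Ā=56.5569, payoff=58.8131, prob=0.006008
UUDUD: Ā=119.8668, payoff=0.0000, prob=0.022156
DDUUD: Ā=49.0194, payoff=66.3506, prob=0.006008
UDUUD: Ā=103.8918, payoff=11.4782, prob=0.022156
DUUUD: Ā=92.6418, payoff=22.7282, prob=0.022156
UUUUD: Ā=196.3453, payoff=0.0000, prob=0.081700
DDDDU: Ā=28.6098, payoff=86.7602, prob=0.001629
UDDDU: Ā=60.6357, payoff=54.7343, prob=0.006008
DUDDU: Ā=49.3857, payoff=65.9843, prob=0.006008
UUDDU: Ā=104.6682, payoff=10.7018, prob=0.022156
DDUDU: Ā=41.8482, payoff=73.5218, prob=0.006008
UDUDU: Ā=88.6932, payoff=26.6768, prob=0.022156
DUUDU: Ā=77.4432, payoff=37.9268, prob=0.022156
UUUDU: Ā=164.1333, payoff=0.0000, prob=0.081700
DDDUU: Ā=36.7981, payoff=78.5719, prob=0.006008
UDDUU: Ā=77.9899, payoff=37.3801, prob=0.022156
DUDUU: Ā=66.7399, payoff=48.6301, prob=0.022156
UUDUU: Ā=141.4488, payoff=0.0000, prob=0.081700
DDUUU: Ā=59.2024, payoff=56.1676, prob=0.022156
UDUUU: Ā=125.4738, payoff=0.0000, prob=0.081700
DUUUU: Ā=114.2238, payoff=1.1462, prob=0.081700
UUUUU: Ā=242.0864, payoff=0.0000, prob=0.301269
Price = Σ prob·payoff / R^5 = 9.639574 / 3.175797 = 3.0353

price = 3.0353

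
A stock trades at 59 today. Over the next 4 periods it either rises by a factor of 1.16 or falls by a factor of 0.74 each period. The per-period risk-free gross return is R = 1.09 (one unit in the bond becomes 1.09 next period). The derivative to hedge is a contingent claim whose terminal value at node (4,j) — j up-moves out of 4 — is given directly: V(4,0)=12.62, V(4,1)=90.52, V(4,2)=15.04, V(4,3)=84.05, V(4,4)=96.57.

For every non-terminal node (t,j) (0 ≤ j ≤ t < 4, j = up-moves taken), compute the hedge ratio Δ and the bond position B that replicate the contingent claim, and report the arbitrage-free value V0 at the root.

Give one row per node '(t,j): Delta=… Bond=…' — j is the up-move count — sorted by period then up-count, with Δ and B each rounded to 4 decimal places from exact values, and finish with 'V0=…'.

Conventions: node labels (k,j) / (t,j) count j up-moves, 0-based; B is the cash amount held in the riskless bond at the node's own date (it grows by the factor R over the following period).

No-arbitrage ⇒ martingale measure with p* = (R−d)/(u−d) = 0.8333.
Payoffs at expiry: V(4,0)=12.6200, V(4,1)=90.5200, V(4,2)=15.0400, V(4,3)=84.0500, V(4,4)=96.5700
Node (3,0) S=23.9082: V=(p*·90.5200+(1−p*)·12.6200)/1.09=71.1346; Δ=(90.5200−12.6200)/(27.7335−17.6921)=7.7578; B=V−Δ·S=-114.3416
Node (3,1) S=37.4777: V=(p*·15.0400+(1−p*)·90.5200)/1.09=25.3394; Δ=(15.0400−90.5200)/(43.4742−27.7335)=-4.7952; B=V−Δ·S=205.0537
Node (3,2) S=58.7489: V=(p*·84.0500+(1−p*)·15.0400)/1.09=66.5581; Δ=(84.0500−15.0400)/(68.1487−43.4742)=2.7968; B=V−Δ·S=-97.7514
Node (3,3) S=92.0929: V=(p*·96.5700+(1−p*)·84.0500)/1.09=86.6820; Δ=(96.5700−84.0500)/(106.8277−68.1487)=0.3237; B=V−Δ·S=56.8724
Node (2,0) S=32.3084: V=(p*·25.3394+(1−p*)·71.1346)/1.09=30.2495; Δ=(25.3394−71.1346)/(37.4777−23.9082)=-3.3748; B=V−Δ·S=139.2855
Node (2,1) S=50.6456: V=(p*·66.5581+(1−p*)·25.3394)/1.09=54.7599; Δ=(66.5581−25.3394)/(58.7489−37.4777)=1.9378; B=V−Δ·S=-43.3797
Node (2,2) S=79.3904: V=(p*·86.6820+(1−p*)·66.5581)/1.09=76.4477; Δ=(86.6820−66.5581)/(92.0929−58.7489)=0.6035; B=V−Δ·S=28.5338
Node (1,0) S=43.6600: V=(p*·54.7599+(1−p*)·30.2495)/1.09=46.4907; Δ=(54.7599−30.2495)/(50.6456−32.3084)=1.3367; B=V−Δ·S=-11.8674
Node (1,1) S=68.4400: V=(p*·76.4477+(1−p*)·54.7599)/1.09=66.8193; Δ=(76.4477−54.7599)/(79.3904−50.6456)=0.7545; B=V−Δ·S=15.1818
Node (0,0) S=59.0000: V=(p*·66.8193+(1−p*)·46.4907)/1.09=58.1938; Δ=(66.8193−46.4907)/(68.4400−43.6600)=0.8204; B=V−Δ·S=9.7923
Sanity check at the root: Δ(0,0)·S0 + B(0,0) reproduces V0 = 58.1938.

(0,0): Delta=0.8204 Bond=9.7923
(1,0): Delta=1.3367 Bond=-11.8674
(1,1): Delta=0.7545 Bond=15.1818
(2,0): Delta=-3.3748 Bond=139.2855
(2,1): Delta=1.9378 Bond=-43.3797
(2,2): Delta=0.6035 Bond=28.5338
(3,0): Delta=7.7578 Bond=-114.3416
(3,1): Delta=-4.7952 Bond=205.0537
(3,2): Delta=2.7968 Bond=-97.7514
(3,3): Delta=0.3237 Bond=56.8724
V0=58.1938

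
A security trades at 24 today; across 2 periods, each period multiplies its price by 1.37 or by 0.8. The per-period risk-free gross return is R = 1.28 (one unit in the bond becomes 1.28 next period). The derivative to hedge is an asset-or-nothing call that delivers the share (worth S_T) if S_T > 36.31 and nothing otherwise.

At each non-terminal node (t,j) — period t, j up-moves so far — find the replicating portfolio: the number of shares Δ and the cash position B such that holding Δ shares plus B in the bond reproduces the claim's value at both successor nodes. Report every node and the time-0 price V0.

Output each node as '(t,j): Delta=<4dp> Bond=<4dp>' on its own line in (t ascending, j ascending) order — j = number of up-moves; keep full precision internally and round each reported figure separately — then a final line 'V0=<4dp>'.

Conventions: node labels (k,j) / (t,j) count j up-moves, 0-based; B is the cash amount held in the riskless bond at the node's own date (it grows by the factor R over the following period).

(0,0): Delta=2.1663 Bond=-32.4948
(1,0): Delta=0.0000 Bond=0.0000
(1,1): Delta=2.4035 Bond=-49.3921
V0=19.4969

Since d<R<u, set p* = (R−d)/(u−d) = 0.8421; price each node as the discounted p*-expectation of its children.
At maturity the claim pays: V(2,0)=0.0000, V(2,1)=0.0000, V(2,2)=45.0456
(1,0): S=19.2000. Δ = (V_up−V_dn)/(S_up−S_dn) = (0.0000−0.0000)/(26.3040−15.3600) = 0.0000. V = [p*·0.0000 + (1−p*)·0.0000]/1.28 = 0.0000. B = V − Δ·S = 0.0000.
(1,1): S=32.8800. Δ = (V_up−V_dn)/(S_up−S_dn) = (45.0456−0.0000)/(45.0456−26.3040) = 2.4035. V = [p*·45.0456 + (1−p*)·0.0000]/1.28 = 29.6353. B = V − Δ·S = -49.3921.
(0,0): S=24.0000. Δ = (V_up−V_dn)/(S_up−S_dn) = (29.6353−0.0000)/(32.8800−19.2000) = 2.1663. V = [p*·29.6353 + (1−p*)·0.0000]/1.28 = 19.4969. B = V − Δ·S = -32.4948.
As a check, the time-0 holding Δ(0,0)·S0 + B(0,0) comes to 19.4969 — exactly V0.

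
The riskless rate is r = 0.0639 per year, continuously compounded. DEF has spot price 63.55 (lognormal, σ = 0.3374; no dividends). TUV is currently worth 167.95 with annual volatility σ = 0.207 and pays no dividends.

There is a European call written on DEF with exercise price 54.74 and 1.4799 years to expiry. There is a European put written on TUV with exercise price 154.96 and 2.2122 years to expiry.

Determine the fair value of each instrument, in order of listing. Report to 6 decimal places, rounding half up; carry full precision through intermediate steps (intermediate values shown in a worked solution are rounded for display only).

price(DEF call K=54.74) = 17.638198
price(TUV put K=154.96) = 6.341749

[DEF call K=54.74]
σ√T = 0.3374·√1.4799 = 0.410451
d₁ = (ln(S/K) + (r+σ²/2)T) / (σ√T) = (ln(63.55/54.74) + (0.0639+0.3374²/2)·1.4799) / 0.410451 = (0.149232 + 0.178801) / 0.410451 = 0.799201
d₂ = d₁ − σ√T = 0.799201 − 0.410451 = 0.388750
e^{−rT} = 0.909768
N(d₁) = 0.787913,  N(d₂) = 0.651270
price = S·N(d₁) − K·e^{−rT}·N(d₂) = 50.071879 − 32.433681 = 17.638198
[TUV put K=154.96]
σ√T = 0.207·√2.2122 = 0.307881
d₁ = (ln(S/K) + (r+σ²/2)T) / (σ√T) = (ln(167.95/154.96) + (0.0639+0.207²/2)·2.2122) / 0.307881 = (0.080499 + 0.188755) / 0.307881 = 0.874540
d₂ = d₁ − σ√T = 0.874540 − 0.307881 = 0.566660
e^{−rT} = 0.868177
N(−d₁) = 0.190912,  N(−d₂) = 0.285473
price = K·e^{−rT}·N(−d₂) − S·N(−d₁) = 38.405422 − 32.063673 = 6.341749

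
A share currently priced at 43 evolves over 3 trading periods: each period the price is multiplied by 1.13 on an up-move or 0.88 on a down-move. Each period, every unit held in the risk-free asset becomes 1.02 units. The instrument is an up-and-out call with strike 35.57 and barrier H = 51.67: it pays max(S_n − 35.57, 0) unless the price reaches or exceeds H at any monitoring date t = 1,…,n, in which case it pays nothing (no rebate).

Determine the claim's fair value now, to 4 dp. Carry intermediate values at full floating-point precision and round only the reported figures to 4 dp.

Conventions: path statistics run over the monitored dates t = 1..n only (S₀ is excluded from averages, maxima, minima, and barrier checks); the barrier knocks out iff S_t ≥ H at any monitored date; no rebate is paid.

No-arbitrage gives p* = (R−d)/(u−d) = 0.5600: enumerate every path, weight its payoff by its p*-probability, and discount by R^3.
Enumerate all 2^3 = 8 price paths (U = up ×1.13, D = down ×0.88); each path with k up-moves has probability p*^k·(1−p*)^(3−k).
DDD: M=37.8400, payoff=0.0000, prob=0.085184
UDD: M=48.5900, payoff=2.0581, prob=0.108416
DUD: M=42.7592, payoff=2.0581, prob=0.108416
UUD: M=54.9067, payoff=0.0000, prob=0.137984
DDU: M=37.8400, payoff=2.0581, prob=0.108416
UDU: M=48.5900, payoff=12.7479, prob=0.137984
DUU: M=48.3179, payoff=12.7479, prob=0.137984
UUU: M=62.0446, payoff=0.0000, prob=0.175616
Price = Σ prob·payoff / R^3 = 4.187403 / 1.061208 = 3.9459

price = 3.9459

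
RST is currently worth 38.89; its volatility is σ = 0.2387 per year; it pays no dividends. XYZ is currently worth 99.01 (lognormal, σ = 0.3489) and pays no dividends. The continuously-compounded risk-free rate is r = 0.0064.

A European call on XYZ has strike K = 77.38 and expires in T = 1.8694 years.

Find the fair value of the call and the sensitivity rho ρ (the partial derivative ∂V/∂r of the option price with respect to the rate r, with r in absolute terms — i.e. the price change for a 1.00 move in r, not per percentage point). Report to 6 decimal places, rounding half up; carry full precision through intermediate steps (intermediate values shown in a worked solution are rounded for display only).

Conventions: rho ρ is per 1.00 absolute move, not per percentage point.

price = 30.124271
ρ = 88.499007

σ√T = 0.3489·√1.8694 = 0.477037
d₁ = (ln(S/K) + (r+σ²/2)T) / (σ√T) = (ln(99.01/77.38) + (0.0064+0.3489²/2)·1.8694) / 0.477037 = (0.246493 + 0.125746) / 0.477037 = 0.780314
d₂ = d₁ − σ√T = 0.780314 − 0.477037 = 0.303277
e^{−rT} = 0.988107
N(d₁) = 0.782397,  N(d₂) = 0.619161
Call price V = S·N(d₁) − K·e^{−rT}·N(d₂) = 77.465133 − 47.340862 = 30.124271
ρ = K·T·e^{−rT}·N(d₂) = 88.499007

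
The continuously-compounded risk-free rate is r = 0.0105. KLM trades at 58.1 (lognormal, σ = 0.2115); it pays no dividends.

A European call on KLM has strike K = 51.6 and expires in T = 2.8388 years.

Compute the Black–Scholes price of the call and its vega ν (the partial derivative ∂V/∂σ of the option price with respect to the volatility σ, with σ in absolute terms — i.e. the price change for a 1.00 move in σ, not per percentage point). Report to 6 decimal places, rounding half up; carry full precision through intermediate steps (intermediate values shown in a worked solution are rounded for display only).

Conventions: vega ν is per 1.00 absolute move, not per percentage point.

price = 12.303089
ν = 32.721954

σ√T = 0.2115·√2.8388 = 0.356351
d₁ = (ln(S/K) + (r+σ²/2)T) / (σ√T) = (ln(58.1/51.6) + (0.0105+0.2115²/2)·2.8388) / 0.356351 = (0.118644 + 0.093300) / 0.356351 = 0.594763
d₂ = d₁ − σ√T = 0.594763 − 0.356351 = 0.238412
e^{−rT} = 0.970632
N(d₁) = 0.723999,  N(d₂) = 0.594219
Call price V = S·N(d₁) − K·e^{−rT}·N(d₂) = 42.064348 − 29.761259 = 12.303089
φ(d₁) = (1/√(2π))·e^{−d₁²/2} = 0.334269
ν = S·φ(d₁)·√T = 32.721954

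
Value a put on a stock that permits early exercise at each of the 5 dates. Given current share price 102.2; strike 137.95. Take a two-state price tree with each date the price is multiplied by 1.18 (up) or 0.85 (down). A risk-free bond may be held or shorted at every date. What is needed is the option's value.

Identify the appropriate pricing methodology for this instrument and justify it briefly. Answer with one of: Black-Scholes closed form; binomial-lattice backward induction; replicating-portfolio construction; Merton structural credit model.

framework: binomial-lattice backward induction

Key observation: the exercise right at every one of the 5 steps is what matters: each node needs max(137.95 − S, continuation), which only the stepwise tree valuation starting from spot 102.2 delivers.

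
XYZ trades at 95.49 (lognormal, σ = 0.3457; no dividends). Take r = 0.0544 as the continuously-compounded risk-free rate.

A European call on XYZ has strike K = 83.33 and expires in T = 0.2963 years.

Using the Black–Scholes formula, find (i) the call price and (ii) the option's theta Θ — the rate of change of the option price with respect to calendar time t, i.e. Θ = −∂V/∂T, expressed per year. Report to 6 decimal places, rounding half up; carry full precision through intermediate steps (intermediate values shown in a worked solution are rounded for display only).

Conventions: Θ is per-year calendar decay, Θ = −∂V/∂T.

price = 15.455497
Θ = -11.444850

σ√T = 0.3457·√0.2963 = 0.188176
d₁ = (ln(S/K) + (r+σ²/2)T) / (σ√T) = (ln(95.49/83.33) + (0.0544+0.3457²/2)·0.2963) / 0.188176 = (0.136213 + 0.033824) / 0.188176 = 0.903603
d₂ = d₁ − σ√T = 0.903603 − 0.188176 = 0.715427
e^{−rT} = 0.984010
N(d₁) = 0.816897,  N(d₂) = 0.762827
Call price V = S·N(d₁) − K·e^{−rT}·N(d₂) = 78.005500 − 62.550003 = 15.455497
φ(d₁) = (1/√(2π))·e^{−d₁²/2} = 0.265222
Θ = −S·φ(d₁)·σ/(2√T) − r·K·e^{−rT}·N(d₂) = −8.042130 − 3.402720 = -11.444850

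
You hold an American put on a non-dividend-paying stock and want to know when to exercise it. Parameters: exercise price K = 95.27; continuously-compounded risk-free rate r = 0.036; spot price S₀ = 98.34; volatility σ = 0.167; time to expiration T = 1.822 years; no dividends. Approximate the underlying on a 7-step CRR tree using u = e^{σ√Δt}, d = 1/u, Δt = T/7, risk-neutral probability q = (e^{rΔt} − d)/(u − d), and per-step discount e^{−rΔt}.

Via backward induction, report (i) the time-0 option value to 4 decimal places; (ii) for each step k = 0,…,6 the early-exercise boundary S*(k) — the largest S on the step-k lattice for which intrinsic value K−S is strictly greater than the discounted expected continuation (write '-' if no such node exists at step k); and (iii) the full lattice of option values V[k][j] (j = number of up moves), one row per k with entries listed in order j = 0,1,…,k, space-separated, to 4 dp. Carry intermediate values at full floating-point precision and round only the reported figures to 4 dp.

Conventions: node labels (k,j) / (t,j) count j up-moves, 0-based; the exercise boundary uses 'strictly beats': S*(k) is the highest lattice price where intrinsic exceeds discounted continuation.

Δt=0.26029, u=1.08894, d=0.91833, q=0.53389, disc=e^(-rΔt)=0.99067
k=7 terminal: V=max(K-S,0) → 41.1054 31.0427 19.1105 4.9616 0.0000 0.0000 0.0000 0.0000
k=6: j=0 S=58.9818 intr=36.2882 cont=35.3997 V=36.2882[EX]; j=1 S=69.9394 intr=25.3306 cont=24.4421 V=25.3306[EX]; j=2 S=82.9328 intr=12.3372 cont=11.4487 V=12.3372[EX]; j=3 S=98.3400 intr=0.0000 cont=2.2911 V=2.2911[hold]; j=4 S=116.6096 intr=0.0000 cont=0.0000 V=0.0000[hold]; j=5 S=138.2733 intr=0.0000 cont=0.0000 V=0.0000[hold]; j=6 S=163.9618 intr=0.0000 cont=0.0000 V=0.0000[hold]  S*(6)=82.9328
k=5: j=0 S=64.2273 intr=31.0427 cont=30.1541 V=31.0427[EX]; j=1 S=76.1595 intr=19.1105 cont=18.2220 V=19.1105[EX]; j=2 S=90.3084 intr=4.9616 cont=6.9086 V=6.9086[hold]; j=3 S=107.0859 intr=0.0000 cont=1.0579 V=1.0579[hold]; j=4 S=126.9803 intr=0.0000 cont=0.0000 V=0.0000[hold]; j=5 S=150.5707 intr=0.0000 cont=0.0000 V=0.0000[hold]  S*(5)=76.1595
k=4: j=0 S=69.9394 intr=25.3306 cont=24.4421 V=25.3306[EX]; j=1 S=82.9328 intr=12.3372 cont=12.4785 V=12.4785[hold]; j=2 S=98.3400 intr=0.0000 cont=3.7497 V=3.7497[hold]; j=3 S=116.6096 intr=0.0000 cont=0.4885 V=0.4885[hold]; j=4 S=138.2733 intr=0.0000 cont=0.0000 V=0.0000[hold]  S*(4)=69.9394
k=3: j=0 S=76.1595 intr=19.1105 cont=18.2967 V=19.1105[EX]; j=1 S=90.3084 intr=4.9616 cont=7.7453 V=7.7453[hold]; j=2 S=107.0859 intr=0.0000 cont=1.9898 V=1.9898[hold]; j=3 S=126.9803 intr=0.0000 cont=0.2256 V=0.2256[hold]  S*(3)=76.1595
k=2: j=0 S=82.9328 intr=12.3372 cont=12.9211 V=12.9211[hold]; j=1 S=98.3400 intr=0.0000 cont=4.6289 V=4.6289[hold]; j=2 S=116.6096 intr=0.0000 cont=1.0381 V=1.0381[hold]  S*(2)=-
k=1: j=0 S=90.3084 intr=4.9616 cont=8.4147 V=8.4147[hold]; j=1 S=107.0859 intr=0.0000 cont=2.6865 V=2.6865[hold]  S*(1)=-
k=0: j=0 S=98.3400 intr=0.0000 cont=5.3065 V=5.3065[hold]  S*(0)=-

price = 5.3065
boundary = - - - 76.1595 69.9394 76.1595 82.9328
tree:
5.3065
8.4147 2.6865
12.9211 4.6289 1.0381
19.1105 7.7453 1.9898 0.2256
25.3306 12.4785 3.7497 0.4885 0.0000
31.0427 19.1105 6.9086 1.0579 0.0000 0.0000
36.2882 25.3306 12.3372 2.2911 0.0000 0.0000 0.0000
41.1054 31.0427 19.1105 4.9616 0.0000 0.0000 0.0000 0.0000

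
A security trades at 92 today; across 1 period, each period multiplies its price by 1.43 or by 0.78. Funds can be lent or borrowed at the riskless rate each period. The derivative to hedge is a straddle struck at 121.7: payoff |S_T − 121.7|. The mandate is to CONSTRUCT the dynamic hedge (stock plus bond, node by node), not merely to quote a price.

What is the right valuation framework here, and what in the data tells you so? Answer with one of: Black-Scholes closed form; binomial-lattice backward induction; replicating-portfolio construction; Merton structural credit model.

framework: replicating-portfolio construction

Key observation: since the answer must list Δ and B at each node of the 1.43/0.78 lattice on 92, the replicating-portfolio method — solving the two-state system at every node — is the one that applies.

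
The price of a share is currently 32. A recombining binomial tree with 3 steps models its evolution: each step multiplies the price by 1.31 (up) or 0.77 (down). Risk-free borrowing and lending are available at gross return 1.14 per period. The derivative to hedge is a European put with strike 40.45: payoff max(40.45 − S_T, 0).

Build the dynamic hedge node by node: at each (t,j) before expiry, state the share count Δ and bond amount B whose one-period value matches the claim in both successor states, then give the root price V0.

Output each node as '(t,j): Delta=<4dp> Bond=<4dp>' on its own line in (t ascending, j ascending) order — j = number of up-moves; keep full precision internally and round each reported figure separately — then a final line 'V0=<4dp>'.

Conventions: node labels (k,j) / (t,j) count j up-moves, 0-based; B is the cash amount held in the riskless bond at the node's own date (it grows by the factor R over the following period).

(0,0): Delta=-0.3448 Bond=13.7228
(1,0): Delta=-0.9171 Bond=29.7457
(1,1): Delta=-0.1903 Bond=9.1649
(2,0): Delta=-1.0000 Bond=35.4825
(2,1): Delta=-0.8947 Bond=33.1876
(2,2): Delta=0.0000 Bond=0.0000
V0=2.6887

Since d<R<u, set p* = (R−d)/(u−d) = 0.6852; price each node as the discounted p*-expectation of its children.
At maturity the claim pays: V(3,0)=25.8409, V(3,1)=15.5956, V(3,2)=0.0000, V(3,3)=0.0000
(2,0): S=18.9728. Δ = (V_up−V_dn)/(S_up−S_dn) = (15.5956−25.8409)/(24.8544−14.6091) = -1.0000. V = [p*·15.5956 + (1−p*)·25.8409]/1.14 = 16.5097. B = V − Δ·S = 35.4825.
(2,1): S=32.2784. Δ = (V_up−V_dn)/(S_up−S_dn) = (0.0000−15.5956)/(42.2847−24.8544) = -0.8947. V = [p*·0.0000 + (1−p*)·15.5956]/1.14 = 4.3068. B = V − Δ·S = 33.1876.
(2,2): S=54.9152. Δ = (V_up−V_dn)/(S_up−S_dn) = (0.0000−0.0000)/(71.9389−42.2847) = 0.0000. V = [p*·0.0000 + (1−p*)·0.0000]/1.14 = 0.0000. B = V − Δ·S = 0.0000.
(1,0): S=24.6400. Δ = (V_up−V_dn)/(S_up−S_dn) = (4.3068−16.5097)/(32.2784−18.9728) = -0.9171. V = [p*·4.3068 + (1−p*)·16.5097]/1.14 = 7.1477. B = V − Δ·S = 29.7457.
(1,1): S=41.9200. Δ = (V_up−V_dn)/(S_up−S_dn) = (0.0000−4.3068)/(54.9152−32.2784) = -0.1903. V = [p*·0.0000 + (1−p*)·4.3068]/1.14 = 1.1893. B = V − Δ·S = 9.1649.
(0,0): S=32.0000. Δ = (V_up−V_dn)/(S_up−S_dn) = (1.1893−7.1477)/(41.9200−24.6400) = -0.3448. V = [p*·1.1893 + (1−p*)·7.1477]/1.14 = 2.6887. B = V − Δ·S = 13.7228.
Verification: the root portfolio costs Δ(0,0)·S0 + B(0,0) = 2.6887, matching V0.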